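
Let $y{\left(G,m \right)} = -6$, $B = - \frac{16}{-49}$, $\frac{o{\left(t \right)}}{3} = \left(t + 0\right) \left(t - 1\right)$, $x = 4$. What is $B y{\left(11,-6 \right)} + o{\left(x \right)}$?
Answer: $\frac{1668}{49} \approx 34.041$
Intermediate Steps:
$o{\left(t \right)} = 3 t \left(-1 + t\right)$ ($o{\left(t \right)} = 3 \left(t + 0\right) \left(t - 1\right) = 3 t \left(-1 + t\right)$)
$B = \frac{16}{49}$ ($B = \left(-16\right) \left(- \frac{1}{49}\right) = \frac{16}{49} \approx 0.32653$)
$B y{\left(11,-6 \right)} + o{\left(x \right)} = \frac{16}{49} \left(-6\right) + 3 \cdot 4 \left(-1 + 4\right) = - \frac{96}{49} + 3 \cdot 4 \cdot 3 = - \frac{96}{49} + 36 = \frac{1668}{49}$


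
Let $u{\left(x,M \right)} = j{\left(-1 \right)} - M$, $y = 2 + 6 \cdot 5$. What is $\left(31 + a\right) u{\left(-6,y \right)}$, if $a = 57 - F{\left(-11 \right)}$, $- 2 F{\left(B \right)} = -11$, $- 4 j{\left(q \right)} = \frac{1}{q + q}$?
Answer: $- \frac{42075}{16} \approx -2629.7$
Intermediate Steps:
$j{\left(q \right)} = - \frac{1}{8 q}$ ($j{\left(q \right)} = - \frac{1}{4 \left(q + q\right)} = - \frac{1}{4 \cdot 2 q} = - \frac{\frac{1}{2} \frac{1}{q}}{4} = - \frac{1}{8 q}$)
$F{\left(B \right)} = \frac{11}{2}$ ($F{\left(B \right)} = \left(- \frac{1}{2}\right) \left(-11\right) = \frac{11}{2}$)
$y = 32$ ($y = 2 + 30 = 32$)
$u{\left(x,M \right)} = \frac{1}{8} - M$ ($u{\left(x,M \right)} = - \frac{1}{8 \left(-1\right)} - M = \left(- \frac{1}{8}\right) \left(-1\right) - M = \frac{1}{8} - M$)
$a = \frac{103}{2}$ ($a = 57 - \frac{11}{2} = \frac{103}{2} \approx 51.5$)
$\left(31 + a\right) u{\left(-6,y \right)} = \left(31 + \frac{103}{2}\right) \left(\frac{1}{8} - 32\right) = \frac{165 \left(\frac{1}{8} - 32\right)}{2} = \frac{165}{2} \left(- \frac{255}{8}\right) = - \frac{42075}{16}$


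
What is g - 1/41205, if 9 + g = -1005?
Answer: -41781871/41205 ≈ -1014.0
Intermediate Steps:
g = -1014 (g = -9 - 1005 = -1014)
g - 1/41205 = -1014 - 1/41205 = -41781871/41205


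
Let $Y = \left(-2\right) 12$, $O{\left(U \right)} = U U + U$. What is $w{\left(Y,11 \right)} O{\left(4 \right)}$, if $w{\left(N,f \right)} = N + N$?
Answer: $-960$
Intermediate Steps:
$O{\left(U \right)} = U + U^{2}$ ($O{\left(U \right)} = U^{2} + U = U + U^{2}$)
$Y = -24$
$w{\left(N,f \right)} = 2 N$
$w{\left(Y,11 \right)} O{\left(4 \right)} = 2 \left(-24\right) 4 \left(1 + 4\right) = - 48 \cdot 4 \cdot 5 = \left(-48\right) 20 = -960$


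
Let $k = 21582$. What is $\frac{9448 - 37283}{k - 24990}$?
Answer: $\frac{27835}{3408} \approx 8.1675$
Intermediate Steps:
$\frac{9448 - 37283}{k - 24990} = \frac{9448 - 37283}{21582 - 24990} = - \frac{27835}{-3408} = \left(-27835\right) \left(- \frac{1}{3408}\right) = \frac{27835}{3408}$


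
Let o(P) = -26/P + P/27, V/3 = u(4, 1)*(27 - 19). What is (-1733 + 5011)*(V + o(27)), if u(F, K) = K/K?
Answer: 2127422/27 ≈ 78793.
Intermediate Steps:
u(F, K) = 1
V = 24 (V = 3*(1*(27 - 19)) = 3*(1*8) = 3*8 = 24)
o(P) = -26/P + P/27 (o(P) = -26/P + P*(1/27) = -26/P + P/27)
(-1733 + 5011)*(V + o(27)) = (-1733 + 5011)*(24 + (-26/27 + (1/27)*27)) = 3278*(24 + (-26*1/27 + 1)) = 3278*(24 + (-26/27 + 1)) = 3278*(24 + 1/27) = 3278*(649/27) = 2127422/27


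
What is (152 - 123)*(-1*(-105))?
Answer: 3045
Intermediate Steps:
(152 - 123)*(-1*(-105)) = 29*105 = 3045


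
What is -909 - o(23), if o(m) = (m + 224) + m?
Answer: -1179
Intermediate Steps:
o(m) = 224 + 2*m (o(m) = (224 + m) + m = 224 + 2*m)
-909 - o(23) = -909 - (224 + 2*23) = -909 - (224 + 46) = -909 - 1*270 = -909 - 270 = -1179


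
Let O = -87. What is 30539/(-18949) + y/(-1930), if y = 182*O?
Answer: 120549098/18285785 ≈ 6.5925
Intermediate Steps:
y = -15834 (y = 182*(-87) = -15834)
30539/(-18949) + y/(-1930) = 30539/(-18949) - 15834/(-1930) = 30539*(-1/18949) - 15834*(-1/1930) = -30539/18949 + 7917/965 = 120549098/18285785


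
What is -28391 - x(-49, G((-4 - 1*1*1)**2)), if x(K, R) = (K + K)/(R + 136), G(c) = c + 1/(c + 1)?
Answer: -118870569/4187 ≈ -28390.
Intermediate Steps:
G(c) = c + 1/(1 + c)
x(K, R) = 2*K/(136 + R) (x(K, R) = (2*K)/(136 + R) = 2*K/(136 + R))
-28391 - x(-49, G((-4 - 1*1*1)**2)) = -28391 - 2*(-49)/(136 + (1 + (-4 - 1*1*1)**2 + ((-4 - 1*1*1)**2)**2)/(1 + (-4 - 1*1*1)**2)) = -28391 - 2*(-49)/(136 + (1 + (-4 - 1*1)**2 + ((-4 - 1*1)**2)**2)/(1 + (-4 - 1*1)**2)) = -28391 - 2*(-49)/(136 + (1 + (-4 - 1)**2 + ((-4 - 1)**2)**2)/(1 + (-4 - 1)**2)) = -28391 - 2*(-49)/(136 + (1 + (-5)**2 + ((-5)**2)**2)/(1 + (-5)**2)) = -28391 - 2*(-49)/(136 + (1 + 25 + 25**2)/(1 + 25)) = -28391 - 2*(-49)/(136 + (1 + 25 + 625)/26) = -28391 - 2*(-49)/(136 + (1/26)*651) = -28391 - 2*(-49)/(136 + 651/26) = -28391 - 2*(-49)/4187/26 = -28391 - 2*(-49)*26/4187 = -28391 - 1*(-2548/4187) = -28391 + 2548/4187 = -118870569/4187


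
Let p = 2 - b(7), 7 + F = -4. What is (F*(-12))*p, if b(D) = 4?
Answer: -264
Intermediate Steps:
F = -11 (F = -7 - 4 = -11)
p = -2 (p = 2 - 1*4 = 2 - 4 = -2)
(F*(-12))*p = -11*(-12)*(-2) = 132*(-2) = -264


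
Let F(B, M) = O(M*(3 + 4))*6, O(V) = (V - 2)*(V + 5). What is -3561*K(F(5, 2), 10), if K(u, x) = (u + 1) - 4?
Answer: -4860765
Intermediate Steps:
O(V) = (-2 + V)*(5 + V)
F(B, M) = -60 + 126*M + 294*M**2 (F(B, M) = (-10 + (M*(3 + 4))**2 + 3*(M*(3 + 4)))*6 = (-10 + (M*7)**2 + 3*(M*7))*6 = (-10 + (7*M)**2 + 3*(7*M))*6 = (-10 + 49*M**2 + 21*M)*6 = (-10 + 21*M + 49*M**2)*6 = -60 + 126*M + 294*M**2)
K(u, x) = -3 + u (K(u, x) = (1 + u) - 4 = -3 + u)
-3561*K(F(5, 2), 10) = -3561*(-3 + (-60 + 126*2 + 294*2**2)) = -3561*(-3 + (-60 + 252 + 294*4)) = -3561*(-3 + (-60 + 252 + 1176)) = -3561*(-3 + 1368) = -3561*1365 = -4860765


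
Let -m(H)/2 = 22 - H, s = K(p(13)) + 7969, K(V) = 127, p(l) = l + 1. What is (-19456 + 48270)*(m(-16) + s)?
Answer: 231088280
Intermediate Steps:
p(l) = 1 + l
s = 8096 (s = 127 + 7969 = 8096)
m(H) = -44 + 2*H (m(H) = -2*(22 - H) = -44 + 2*H)
(-19456 + 48270)*(m(-16) + s) = (-19456 + 48270)*((-44 + 2*(-16)) + 8096) = 28814*((-44 - 32) + 8096) = 28814*(-76 + 8096) = 28814*8020 = 231088280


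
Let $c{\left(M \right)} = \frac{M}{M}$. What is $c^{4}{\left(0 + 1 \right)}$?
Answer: $1$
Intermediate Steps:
$c{\left(M \right)} = 1$
$c^{4}{\left(0 + 1 \right)} = 1^{4} = 1$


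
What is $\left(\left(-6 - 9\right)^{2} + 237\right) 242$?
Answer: $111804$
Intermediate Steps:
$\left(\left(-6 - 9\right)^{2} + 237\right) 242 = \left(\left(-15\right)^{2} + 237\right) 242 = \left(225 + 237\right) 242 = 462 \cdot 242 = 111804$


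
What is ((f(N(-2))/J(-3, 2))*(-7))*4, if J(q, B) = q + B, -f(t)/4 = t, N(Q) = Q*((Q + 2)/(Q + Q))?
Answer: 0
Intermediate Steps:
N(Q) = 1 + Q/2 (N(Q) = Q*((2 + Q)/((2*Q))) = Q*((2 + Q)*(1/(2*Q))) = Q*((2 + Q)/(2*Q)) = 1 + Q/2)
f(t) = -4*t
J(q, B) = B + q
((f(N(-2))/J(-3, 2))*(-7))*4 = (((-4*(1 + (1/2)*(-2)))/(2 - 3))*(-7))*4 = ((-4*(1 - 1)/(-1))*(-7))*4 = ((-4*0*(-1))*(-7))*4 = ((0*(-1))*(-7))*4 = (0*(-7))*4 = 0*4 = 0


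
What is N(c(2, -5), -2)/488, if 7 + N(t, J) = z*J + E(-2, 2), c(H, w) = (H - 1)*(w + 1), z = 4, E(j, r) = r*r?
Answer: -11/488 ≈ -0.022541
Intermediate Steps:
E(j, r) = r²
c(H, w) = (1 + w)*(-1 + H) (c(H, w) = (-1 + H)*(1 + w) = (1 + w)*(-1 + H))
N(t, J) = -3 + 4*J (N(t, J) = -7 + (4*J + 2²) = -7 + (4*J + 4) = -7 + (4 + 4*J) = -3 + 4*J)
N(c(2, -5), -2)/488 = (-3 + 4*(-2))/488 = (-3 - 8)*(1/488) = -11*1/488 = -11/488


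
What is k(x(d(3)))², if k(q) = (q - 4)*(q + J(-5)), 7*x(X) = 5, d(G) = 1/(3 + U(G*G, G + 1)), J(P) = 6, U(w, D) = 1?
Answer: 1168561/2401 ≈ 486.70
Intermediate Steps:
d(G) = ¼ (d(G) = 1/(3 + 1) = 1/4 = ¼)
x(X) = 5/7 (x(X) = (⅐)*5 = 5/7)
k(q) = (-4 + q)*(6 + q) (k(q) = (q - 4)*(q + 6) = (-4 + q)*(6 + q))
k(x(d(3)))² = (-24 + (5/7)² + 2*(5/7))² = (-24 + 25/49 + 10/7)² = (-1081/49)² = 1168561/2401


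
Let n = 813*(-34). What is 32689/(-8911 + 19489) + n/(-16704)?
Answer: 7763279/1636064 ≈ 4.7451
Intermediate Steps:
n = -27642
32689/(-8911 + 19489) + n/(-16704) = 32689/(-8911 + 19489) - 27642/(-16704) = 32689/10578 - 27642*(-1/16704) = 32689*(1/10578) + 4607/2784 = 32689/10578 + 4607/2784 = 7763279/1636064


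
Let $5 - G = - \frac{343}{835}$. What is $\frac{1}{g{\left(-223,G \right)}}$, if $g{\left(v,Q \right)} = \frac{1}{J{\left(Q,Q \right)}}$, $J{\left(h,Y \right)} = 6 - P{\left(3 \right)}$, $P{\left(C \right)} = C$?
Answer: $3$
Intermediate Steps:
$G = \frac{4518}{835}$ ($G = 5 - - \frac{343}{835} = 5 + \frac{343}{835} = \frac{4518}{835} \approx 5.4108$)
$J{\left(h,Y \right)} = 3$ ($J{\left(h,Y \right)} = 6 - 3 = 3$)
$g{\left(v,Q \right)} = \frac{1}{3}$
$\frac{1}{g{\left(-223,G \right)}} = \frac{1}{\frac{1}{3}} = 3$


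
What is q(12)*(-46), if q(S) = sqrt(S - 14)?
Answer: -46*I*sqrt(2) ≈ -65.054*I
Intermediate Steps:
q(S) = sqrt(-14 + S)
q(12)*(-46) = sqrt(-14 + 12)*(-46) = sqrt(-2)*(-46) = (I*sqrt(2))*(-46) = -46*I*sqrt(2)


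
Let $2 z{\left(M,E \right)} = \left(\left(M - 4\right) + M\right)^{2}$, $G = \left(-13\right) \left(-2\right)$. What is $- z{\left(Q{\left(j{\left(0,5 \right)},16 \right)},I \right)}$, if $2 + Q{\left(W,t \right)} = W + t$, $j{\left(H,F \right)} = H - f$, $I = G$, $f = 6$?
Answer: $-72$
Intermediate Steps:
$G = 26$
$I = 26$
$j{\left(H,F \right)} = -6 + H$ ($j{\left(H,F \right)} = H - 6 = -6 + H$)
$Q{\left(W,t \right)} = -2 + W + t$ ($Q{\left(W,t \right)} = -2 + \left(W + t\right) = -2 + W + t$)
$z{\left(M,E \right)} = \frac{\left(-4 + 2 M\right)^{2}}{2}$ ($z{\left(M,E \right)} = \frac{\left(\left(M - 4\right) + M\right)^{2}}{2} = \frac{\left(\left(-4 + M\right) + M\right)^{2}}{2} = \frac{\left(-4 + 2 M\right)^{2}}{2}$)
$- z{\left(Q{\left(j{\left(0,5 \right)},16 \right)},I \right)} = - 2 \left(-2 + \left(-2 + \left(-6 + 0\right) + 16\right)\right)^{2} = - 2 \left(-2 - -8\right)^{2} = - 2 \left(-2 + 8\right)^{2} = - 2 \cdot 6^{2} = - 2 \cdot 36 = \left(-1\right) 72 = -72$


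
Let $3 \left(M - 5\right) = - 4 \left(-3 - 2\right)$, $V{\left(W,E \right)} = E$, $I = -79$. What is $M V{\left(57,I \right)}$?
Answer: $- \frac{2765}{3} \approx -921.67$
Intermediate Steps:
$M = \frac{35}{3}$ ($M = 5 + \frac{\left(-4\right) \left(-3 - 2\right)}{3} = 5 + \frac{\left(-4\right) \left(-5\right)}{3} = 5 + \frac{1}{3} \cdot 20 = 5 + \frac{20}{3} = \frac{35}{3} \approx 11.667$)
$M V{\left(57,I \right)} = \frac{35}{3} \left(-79\right) = - \frac{2765}{3}$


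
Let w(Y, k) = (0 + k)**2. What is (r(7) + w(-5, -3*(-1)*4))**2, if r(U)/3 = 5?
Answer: 25281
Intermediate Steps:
w(Y, k) = k**2
r(U) = 15 (r(U) = 3*5 = 15)
(r(7) + w(-5, -3*(-1)*4))**2 = (15 + (-3*(-1)*4)**2)**2 = (15 + (3*4)**2)**2 = (15 + 12**2)**2 = (15 + 144)**2 = 159**2 = 25281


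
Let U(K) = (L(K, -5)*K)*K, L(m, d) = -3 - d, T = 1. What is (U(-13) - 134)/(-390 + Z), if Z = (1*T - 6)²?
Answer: -204/365 ≈ -0.55890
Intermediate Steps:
U(K) = 2*K² (U(K) = ((-3 - 1*(-5))*K)*K = ((-3 + 5)*K)*K = (2*K)*K = 2*K²)
Z = 25 (Z = (1*1 - 6)² = (1 - 6)² = (-5)² = 25)
(U(-13) - 134)/(-390 + Z) = (2*(-13)² - 134)/(-390 + 25) = (2*169 - 134)/(-365) = (338 - 134)*(-1/365) = 204*(-1/365) = -204/365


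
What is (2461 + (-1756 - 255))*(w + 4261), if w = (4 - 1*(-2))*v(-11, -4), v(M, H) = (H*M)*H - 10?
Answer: 1415250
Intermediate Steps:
v(M, H) = -10 + M*H² (v(M, H) = M*H² - 10 = -10 + M*H²)
w = -1116 (w = (4 - 1*(-2))*(-10 - 11*(-4)²) = (4 + 2)*(-10 - 11*16) = 6*(-10 - 176) = 6*(-186) = -1116)
(2461 + (-1756 - 255))*(w + 4261) = (2461 + (-1756 - 255))*(-1116 + 4261) = (2461 - 2011)*3145 = 450*3145 = 1415250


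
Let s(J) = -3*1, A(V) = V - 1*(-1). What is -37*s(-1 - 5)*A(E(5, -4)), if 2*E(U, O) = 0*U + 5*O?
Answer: -999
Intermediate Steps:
E(U, O) = 5*O/2 (E(U, O) = (0*U + 5*O)/2 = (0 + 5*O)/2 = (5*O)/2 = 5*O/2)
A(V) = 1 + V (A(V) = V + 1 = 1 + V)
s(J) = -3
-37*s(-1 - 5)*A(E(5, -4)) = -(-111)*(1 + (5/2)*(-4)) = -(-111)*(1 - 10) = -(-111)*(-9) = -37*27 = -999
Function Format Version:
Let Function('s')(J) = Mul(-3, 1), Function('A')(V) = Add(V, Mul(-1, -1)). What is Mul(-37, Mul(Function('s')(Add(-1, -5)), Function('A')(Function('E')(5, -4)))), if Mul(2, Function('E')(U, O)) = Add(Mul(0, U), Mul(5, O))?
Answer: -999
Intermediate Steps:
Function('E')(U, O) = Mul(Rational(5, 2), O) (Function('E')(U, O) = Mul(Rational(1, 2), Add(Mul(0, U), Mul(5, O))) = Mul(Rational(1, 2), Add(0, Mul(5, O))) = Mul(Rational(1, 2), Mul(5, O)) = Mul(Rational(5, 2), O))
Function('A')(V) = Add(1, V) (Function('A')(V) = Add(V, 1) = Add(1, V))
Function('s')(J) = -3
Mul(-37, Mul(Function('s')(Add(-1, -5)), Function('A')(Function('E')(5, -4)))) = Mul(-37, Mul(-3, Add(1, Mul(Rational(5, 2), -4)))) = Mul(-37, Mul(-3, Add(1, -10))) = Mul(-37, Mul(-3, -9)) = Mul(-37, 27) = -999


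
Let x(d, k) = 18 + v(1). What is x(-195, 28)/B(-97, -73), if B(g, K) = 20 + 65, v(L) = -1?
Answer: ⅕ ≈ 0.20000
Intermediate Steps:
B(g, K) = 85
x(d, k) = 17 (x(d, k) = 18 - 1 = 17)
x(-195, 28)/B(-97, -73) = 17/85 = 17*(1/85) = ⅕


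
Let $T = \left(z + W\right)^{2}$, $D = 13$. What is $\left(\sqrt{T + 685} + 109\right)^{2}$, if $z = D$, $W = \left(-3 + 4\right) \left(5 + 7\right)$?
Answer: $\left(109 + \sqrt{1310}\right)^{2} \approx 21081.0$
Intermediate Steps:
$W = 12$ ($W = 1 \cdot 12 = 12$)
$z = 13$
$T = 625$ ($T = \left(13 + 12\right)^{2} = 25^{2} = 625$)
$\left(\sqrt{T + 685} + 109\right)^{2} = \left(\sqrt{625 + 685} + 109\right)^{2} = \left(\sqrt{1310} + 109\right)^{2} = \left(109 + \sqrt{1310}\right)^{2}$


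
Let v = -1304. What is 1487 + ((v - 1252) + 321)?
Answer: -748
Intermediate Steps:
1487 + ((v - 1252) + 321) = 1487 + ((-1304 - 1252) + 321) = 1487 + (-2556 + 321) = 1487 - 2235 = -748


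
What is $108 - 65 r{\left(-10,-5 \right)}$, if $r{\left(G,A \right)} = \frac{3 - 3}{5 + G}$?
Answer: $108$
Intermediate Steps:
$r{\left(G,A \right)} = 0$ ($r{\left(G,A \right)} = \frac{0}{5 + G} = 0$)
$108 - 65 r{\left(-10,-5 \right)} = 108 - 0 = 108 + 0 = 108$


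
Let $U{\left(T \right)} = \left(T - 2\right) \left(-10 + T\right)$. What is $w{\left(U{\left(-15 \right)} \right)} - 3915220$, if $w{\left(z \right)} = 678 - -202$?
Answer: $-3914340$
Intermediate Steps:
$U{\left(T \right)} = \left(-10 + T\right) \left(-2 + T\right)$ ($U{\left(T \right)} = \left(-2 + T\right) \left(-10 + T\right) = \left(-10 + T\right) \left(-2 + T\right)$)
$w{\left(z \right)} = 880$ ($w{\left(z \right)} = 678 + 202 = 880$)
$w{\left(U{\left(-15 \right)} \right)} - 3915220 = 880 - 3915220 = -3914340$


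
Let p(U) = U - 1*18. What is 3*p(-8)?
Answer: -78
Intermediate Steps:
p(U) = -18 + U (p(U) = U - 18 = -18 + U)
3*p(-8) = 3*(-18 - 8) = 3*(-26) = -78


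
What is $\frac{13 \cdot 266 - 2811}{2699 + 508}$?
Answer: $\frac{647}{3207} \approx 0.20175$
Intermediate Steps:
$\frac{13 \cdot 266 - 2811}{2699 + 508} = \frac{3458 - 2811}{3207} = 647 \cdot \frac{1}{3207} = \frac{647}{3207}$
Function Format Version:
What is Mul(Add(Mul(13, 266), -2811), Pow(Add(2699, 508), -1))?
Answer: Rational(647, 3207) ≈ 0.20175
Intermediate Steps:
Mul(Add(Mul(13, 266), -2811), Pow(Add(2699, 508), -1)) = Mul(Add(3458, -2811), Pow(3207, -1)) = Mul(647, Rational(1, 3207)) = Rational(647, 3207)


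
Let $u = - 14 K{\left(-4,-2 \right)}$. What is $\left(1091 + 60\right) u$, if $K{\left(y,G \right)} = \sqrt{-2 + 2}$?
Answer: $0$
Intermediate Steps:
$K{\left(y,G \right)} = 0$ ($K{\left(y,G \right)} = \sqrt{0} = 0$)
$u = 0$ ($u = \left(-14\right) 0 = 0$)
$\left(1091 + 60\right) u = \left(1091 + 60\right) 0 = 1151 \cdot 0 = 0$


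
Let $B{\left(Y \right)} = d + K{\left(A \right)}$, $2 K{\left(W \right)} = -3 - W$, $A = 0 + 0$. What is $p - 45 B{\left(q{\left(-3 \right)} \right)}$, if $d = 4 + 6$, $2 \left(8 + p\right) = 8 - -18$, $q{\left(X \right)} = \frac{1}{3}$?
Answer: $- \frac{755}{2} \approx -377.5$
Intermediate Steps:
$A = 0$
$q{\left(X \right)} = \frac{1}{3}$
$K{\left(W \right)} = - \frac{3}{2} - \frac{W}{2}$ ($K{\left(W \right)} = \frac{-3 - W}{2} = - \frac{3}{2} - \frac{W}{2}$)
$p = 5$ ($p = -8 + \frac{8 - -18}{2} = -8 + \frac{8 + 18}{2} = -8 + \frac{1}{2} \cdot 26 = -8 + 13 = 5$)
$d = 10$
$B{\left(Y \right)} = \frac{17}{2}$ ($B{\left(Y \right)} = 10 - \frac{3}{2} = \frac{17}{2}$)
$p - 45 B{\left(q{\left(-3 \right)} \right)} = 5 - \frac{765}{2} = - \frac{755}{2}$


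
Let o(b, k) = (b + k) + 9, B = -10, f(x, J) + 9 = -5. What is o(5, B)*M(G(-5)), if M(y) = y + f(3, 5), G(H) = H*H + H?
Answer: 24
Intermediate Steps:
f(x, J) = -14 (f(x, J) = -9 - 5 = -14)
o(b, k) = 9 + b + k
G(H) = H + H**2 (G(H) = H**2 + H = H + H**2)
M(y) = -14 + y (M(y) = y - 14 = -14 + y)
o(5, B)*M(G(-5)) = (9 + 5 - 10)*(-14 - 5*(1 - 5)) = 4*(-14 - 5*(-4)) = 4*(-14 + 20) = 4*6 = 24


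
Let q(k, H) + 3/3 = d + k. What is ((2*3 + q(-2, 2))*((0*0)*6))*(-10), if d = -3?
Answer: 0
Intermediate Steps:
q(k, H) = -4 + k (q(k, H) = -1 + (-3 + k) = -4 + k)
((2*3 + q(-2, 2))*((0*0)*6))*(-10) = ((2*3 + (-4 - 2))*((0*0)*6))*(-10) = ((6 - 6)*(0*6))*(-10) = (0*0)*(-10) = 0*(-10) = 0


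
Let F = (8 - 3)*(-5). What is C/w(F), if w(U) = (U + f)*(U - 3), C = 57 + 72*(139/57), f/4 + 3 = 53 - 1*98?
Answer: 4419/115444 ≈ 0.038278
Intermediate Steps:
f = -192 (f = -12 + 4*(53 - 1*98) = -12 + 4*(53 - 98) = -12 + 4*(-45) = -12 - 180 = -192)
F = -25 (F = 5*(-5) = -25)
C = 4419/19 (C = 57 + 72*(139*(1/57)) = 57 + 72*(139/57) = 57 + 3336/19 = 4419/19 ≈ 232.58)
w(U) = (-192 + U)*(-3 + U) (w(U) = (U - 192)*(U - 3) = (-192 + U)*(-3 + U))
C/w(F) = 4419/(19*(576 + (-25)² - 195*(-25))) = 4419/(19*(576 + 625 + 4875)) = (4419/19)/6076 = (4419/19)*(1/6076) = 4419/115444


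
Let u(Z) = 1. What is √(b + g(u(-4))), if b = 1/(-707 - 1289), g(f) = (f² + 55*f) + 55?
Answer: √110555945/998 ≈ 10.536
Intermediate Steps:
g(f) = 55 + f² + 55*f
b = -1/1996 (b = 1/(-1996) = -1/1996 ≈ -0.00050100)
√(b + g(u(-4))) = √(-1/1996 + (55 + 1² + 55*1)) = √(-1/1996 + (55 + 1 + 55)) = √(-1/1996 + 111) = √(221555/1996) = √110555945/998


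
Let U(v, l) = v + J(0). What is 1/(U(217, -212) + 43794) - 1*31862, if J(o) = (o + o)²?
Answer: -1402278481/44011 ≈ -31862.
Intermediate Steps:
J(o) = 4*o² (J(o) = (2*o)² = 4*o²)
U(v, l) = v (U(v, l) = v + 4*0² = v + 4*0 = v + 0 = v)
1/(U(217, -212) + 43794) - 1*31862 = 1/(217 + 43794) - 1*31862 = 1/44011 - 31862 = -1402278481/44011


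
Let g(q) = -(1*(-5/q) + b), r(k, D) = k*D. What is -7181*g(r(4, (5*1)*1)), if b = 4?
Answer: 107715/4 ≈ 26929.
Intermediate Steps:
r(k, D) = D*k
g(q) = -4 + 5/q (g(q) = -(1*(-5/q) + 4) = -(-5/q + 4) = -(4 - 5/q) = -4 + 5/q)
-7181*g(r(4, (5*1)*1)) = -7181*(-4 + 5/((((5*1)*1)*4))) = -7181*(-4 + 5/(((5*1)*4))) = -7181*(-4 + 5/((5*4))) = -7181*(-4 + 5/20) = -7181*(-4 + 5*(1/20)) = -7181*(-4 + ¼) = -7181*(-15/4) = 107715/4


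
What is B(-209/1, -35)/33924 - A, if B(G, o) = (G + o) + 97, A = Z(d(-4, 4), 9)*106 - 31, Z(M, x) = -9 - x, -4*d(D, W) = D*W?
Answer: 21926163/11308 ≈ 1939.0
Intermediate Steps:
d(D, W) = -D*W/4
A = -1939 (A = (-9 - 1*9)*106 - 31 = (-9 - 9)*106 - 31 = -18*106 - 31 = -1908 - 31 = -1939)
B(G, o) = 97 + G + o
B(-209/1, -35)/33924 - A = (97 - 209/1 - 35)/33924 - 1*(-1939) = (97 - 209*1 - 35)*(1/33924) + 1939 = (97 - 209 - 35)*(1/33924) + 1939 = -147*1/33924 + 1939 = -49/11308 + 1939 = 21926163/11308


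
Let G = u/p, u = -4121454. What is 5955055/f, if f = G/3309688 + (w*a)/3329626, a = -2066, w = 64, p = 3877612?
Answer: -63616920993873416691969520/424233752002630187 ≈ -1.4996e+8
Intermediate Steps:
G = -2060727/1938806 (G = -4121454/3877612 = -4121454*1/3877612 = -2060727/1938806 ≈ -1.0629)
f = -424233752002630187/10682843566326997264 (f = -2060727/1938806/3309688 + (64*(-2066))/3329626 = -2060727/1938806*1/3309688 - 132224*1/3329626 = -2060727/6416842952528 - 66112/1664813 = -424233752002630187/10682843566326997264 ≈ -0.039712)
5955055/f = 5955055/(-424233752002630187/10682843566326997264) = 5955055*(-10682843566326997264/424233752002630187) = -63616920993873416691969520/424233752002630187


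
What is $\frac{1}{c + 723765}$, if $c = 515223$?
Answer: $\frac{1}{1238988} \approx 8.0711 \cdot 10^{-7}$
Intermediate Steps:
$\frac{1}{c + 723765} = \frac{1}{515223 + 723765} = \frac{1}{1238988}$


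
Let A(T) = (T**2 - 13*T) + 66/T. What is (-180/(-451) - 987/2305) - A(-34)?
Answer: -28206759844/17672435 ≈ -1596.1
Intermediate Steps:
A(T) = T**2 - 13*T + 66/T
(-180/(-451) - 987/2305) - A(-34) = (-180/(-451) - 987/2305) - (66 + (-34)**2*(-13 - 34))/(-34) = (-180*(-1/451) - 987*1/2305) - (-1)*(66 + 1156*(-47))/34 = (180/451 - 987/2305) - (-1)*(66 - 54332)/34 = -30237/1039555 - (-1)*(-54266)/34 = -30237/1039555 - 1*27133/17 = -30237/1039555 - 27133/17 = -28206759844/17672435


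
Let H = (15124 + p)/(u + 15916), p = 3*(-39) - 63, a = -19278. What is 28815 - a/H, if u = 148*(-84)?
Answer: 62221989/1868 ≈ 33309.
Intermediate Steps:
u = -12432
p = -180 (p = -117 - 63 = -180)
H = 3736/871 (H = (15124 - 180)/(-12432 + 15916) = 14944/3484 = 14944*(1/3484) = 3736/871 ≈ 4.2893)
28815 - a/H = 28815 - (-19278)/3736/871 = 28815 - (-19278)*871/3736 = 28815 - 1*(-8395569/1868) = 28815 + 8395569/1868 = 62221989/1868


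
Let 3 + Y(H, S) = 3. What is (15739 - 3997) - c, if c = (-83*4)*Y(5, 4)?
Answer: 11742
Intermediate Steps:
Y(H, S) = 0 (Y(H, S) = -3 + 3 = 0)
c = 0 (c = -83*4*0 = -332*0 = 0)
(15739 - 3997) - c = (15739 - 3997) - 1*0 = 11742 + 0 = 11742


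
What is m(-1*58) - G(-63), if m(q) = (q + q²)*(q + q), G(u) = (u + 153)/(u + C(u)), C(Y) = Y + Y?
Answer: -8053406/21 ≈ -3.8350e+5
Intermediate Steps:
C(Y) = 2*Y
G(u) = (153 + u)/(3*u) (G(u) = (u + 153)/(u + 2*u) = (153 + u)/((3*u)) = (153 + u)*(1/(3*u)) = (153 + u)/(3*u))
m(q) = 2*q*(q + q²) (m(q) = (q + q²)*(2*q) = 2*q*(q + q²))
m(-1*58) - G(-63) = 2*(-1*58)²*(1 - 1*58) - (153 - 63)/(3*(-63)) = 2*(-58)²*(1 - 58) - (-1)*90/(3*63) = 2*3364*(-57) - 1*(-10/21) = -383496 + 10/21 = -8053406/21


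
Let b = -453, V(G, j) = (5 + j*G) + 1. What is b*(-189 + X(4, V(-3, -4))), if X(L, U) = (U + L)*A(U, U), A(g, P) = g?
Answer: -93771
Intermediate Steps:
V(G, j) = 6 + G*j (V(G, j) = (5 + G*j) + 1 = 6 + G*j)
X(L, U) = U*(L + U) (X(L, U) = (U + L)*U = (L + U)*U = U*(L + U))
b*(-189 + X(4, V(-3, -4))) = -453*(-189 + (6 - 3*(-4))*(4 + (6 - 3*(-4)))) = -453*(-189 + (6 + 12)*(4 + (6 + 12))) = -453*(-189 + 18*(4 + 18)) = -453*(-189 + 18*22) = -453*(-189 + 396) = -453*207 = -93771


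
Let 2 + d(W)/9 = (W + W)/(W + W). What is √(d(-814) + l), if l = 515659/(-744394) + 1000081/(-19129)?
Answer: I*√12565999163226893456534/14239512826 ≈ 7.8723*I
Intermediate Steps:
l = -754318336925/14239512826 (l = 515659*(-1/744394) + 1000081*(-1/19129) = -515659/744394 - 1000081/19129 = -754318336925/14239512826 ≈ -52.974)
d(W) = -9 (d(W) = -18 + 9*((W + W)/(W + W)) = -18 + 9*((2*W)/((2*W))) = -18 + 9*((2*W)*(1/(2*W))) = -18 + 9*1 = -18 + 9 = -9)
√(d(-814) + l) = √(-9 - 754318336925/14239512826) = √(-882473952359/14239512826) = I*√12565999163226893456534/14239512826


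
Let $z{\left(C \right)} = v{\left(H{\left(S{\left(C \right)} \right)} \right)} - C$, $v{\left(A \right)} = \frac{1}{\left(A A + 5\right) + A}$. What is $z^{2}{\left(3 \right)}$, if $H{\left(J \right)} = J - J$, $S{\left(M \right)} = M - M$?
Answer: $\frac{196}{25} \approx 7.84$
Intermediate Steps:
$S{\left(M \right)} = 0$
$H{\left(J \right)} = 0$
$v{\left(A \right)} = \frac{1}{5 + A + A^{2}}$ ($v{\left(A \right)} = \frac{1}{\left(A^{2} + 5\right) + A} = \frac{1}{\left(5 + A^{2}\right) + A} = \frac{1}{5 + A + A^{2}}$)
$z{\left(C \right)} = \frac{1}{5} - C$ ($z{\left(C \right)} = \frac{1}{5 + 0 + 0^{2}} - C = \frac{1}{5 + 0 + 0} - C = \frac{1}{5} - C$)
$z^{2}{\left(3 \right)} = \left(\frac{1}{5} - 3\right)^{2} = \left(- \frac{14}{5}\right)^{2} = \frac{196}{25}$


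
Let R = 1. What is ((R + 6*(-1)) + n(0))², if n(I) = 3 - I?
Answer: 4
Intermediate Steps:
((R + 6*(-1)) + n(0))² = ((1 + 6*(-1)) + (3 - 1*0))² = ((1 - 6) + (3 + 0))² = (-5 + 3)² = (-2)² = 4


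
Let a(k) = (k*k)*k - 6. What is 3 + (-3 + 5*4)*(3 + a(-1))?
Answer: -65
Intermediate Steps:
a(k) = -6 + k**3 (a(k) = k**2*k - 6 = k**3 - 6 = -6 + k**3)
3 + (-3 + 5*4)*(3 + a(-1)) = 3 + (-3 + 5*4)*(3 + (-6 + (-1)**3)) = 3 + (-3 + 20)*(3 + (-6 - 1)) = 3 + 17*(3 - 7) = 3 + 17*(-4) = 3 - 68 = -65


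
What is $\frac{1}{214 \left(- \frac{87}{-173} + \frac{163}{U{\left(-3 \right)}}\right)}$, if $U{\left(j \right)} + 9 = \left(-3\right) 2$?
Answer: $- \frac{2595}{5755316} \approx -0.00045089$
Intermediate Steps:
$U{\left(j \right)} = -15$ ($U{\left(j \right)} = -9 - 6 = -15$)
$\frac{1}{214 \left(- \frac{87}{-173} + \frac{163}{U{\left(-3 \right)}}\right)} = \frac{1}{214 \left(- \frac{87}{-173} + \frac{163}{-15}\right)} = \frac{1}{214 \left(\left(-87\right) \left(- \frac{1}{173}\right) + 163 \left(- \frac{1}{15}\right)\right)} = \frac{1}{214 \left(\frac{87}{173} - \frac{163}{15}\right)} = \frac{1}{214 \left(- \frac{26894}{2595}\right)} = \frac{1}{- \frac{5755316}{2595}} = - \frac{2595}{5755316}$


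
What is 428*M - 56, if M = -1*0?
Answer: -56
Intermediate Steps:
M = 0
428*M - 56 = 428*0 - 56 = 0 - 56 = -56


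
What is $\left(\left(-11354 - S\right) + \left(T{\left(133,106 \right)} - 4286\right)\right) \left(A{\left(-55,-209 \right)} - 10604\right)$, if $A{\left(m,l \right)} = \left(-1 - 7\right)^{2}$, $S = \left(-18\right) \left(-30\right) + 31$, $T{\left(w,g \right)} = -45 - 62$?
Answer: $171991720$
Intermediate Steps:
$T{\left(w,g \right)} = -107$ ($T{\left(w,g \right)} = -45 - 62 = -107$)
$S = 571$ ($S = 540 + 31 = 571$)
$A{\left(m,l \right)} = 64$ ($A{\left(m,l \right)} = \left(-8\right)^{2} = 64$)
$\left(\left(-11354 - S\right) + \left(T{\left(133,106 \right)} - 4286\right)\right) \left(A{\left(-55,-209 \right)} - 10604\right) = \left(\left(-11354 - 571\right) - 4393\right) \left(64 - 10604\right) = \left(\left(-11354 - 571\right) - 4393\right) \left(-10540\right) = \left(-11925 - 4393\right) \left(-10540\right) = \left(-16318\right) \left(-10540\right) = 171991720$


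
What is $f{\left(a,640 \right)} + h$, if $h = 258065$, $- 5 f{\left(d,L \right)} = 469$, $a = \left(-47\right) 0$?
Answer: $\frac{1289856}{5} \approx 2.5797 \cdot 10^{5}$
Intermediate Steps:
$a = 0$
$f{\left(d,L \right)} = - \frac{469}{5}$ ($f{\left(d,L \right)} = \left(- \frac{1}{5}\right) 469 = - \frac{469}{5}$)
$f{\left(a,640 \right)} + h = - \frac{469}{5} + 258065 = \frac{1289856}{5}$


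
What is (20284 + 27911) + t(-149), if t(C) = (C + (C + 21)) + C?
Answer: 47769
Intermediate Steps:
t(C) = 21 + 3*C (t(C) = (C + (21 + C)) + C = (21 + 2*C) + C = 21 + 3*C)
(20284 + 27911) + t(-149) = (20284 + 27911) + (21 + 3*(-149)) = 48195 + (21 - 447) = 48195 - 426 = 47769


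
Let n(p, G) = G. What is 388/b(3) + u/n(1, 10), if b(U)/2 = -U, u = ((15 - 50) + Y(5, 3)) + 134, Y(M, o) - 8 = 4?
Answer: -1607/30 ≈ -53.567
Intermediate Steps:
Y(M, o) = 12 (Y(M, o) = 8 + 4 = 12)
u = 111 (u = ((15 - 50) + 12) + 134 = (-35 + 12) + 134 = -23 + 134 = 111)
b(U) = -2*U (b(U) = 2*(-U) = -2*U)
388/b(3) + u/n(1, 10) = 388/((-2*3)) + 111/10 = 388/(-6) + 111*(1/10) = 388*(-1/6) + 111/10 = -194/3 + 111/10 = -1607/30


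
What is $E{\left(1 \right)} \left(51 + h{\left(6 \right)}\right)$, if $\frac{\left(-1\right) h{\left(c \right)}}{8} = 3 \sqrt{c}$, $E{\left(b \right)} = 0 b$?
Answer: $0$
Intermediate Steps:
$E{\left(b \right)} = 0$
$h{\left(c \right)} = - 24 \sqrt{c}$ ($h{\left(c \right)} = - 8 \cdot 3 \sqrt{c} = - 24 \sqrt{c}$)
$E{\left(1 \right)} \left(51 + h{\left(6 \right)}\right) = 0 \left(51 - 24 \sqrt{6}\right) = 0$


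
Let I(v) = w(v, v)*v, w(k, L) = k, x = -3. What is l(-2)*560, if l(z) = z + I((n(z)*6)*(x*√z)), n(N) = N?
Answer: -1452640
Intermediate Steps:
I(v) = v² (I(v) = v*v = v²)
l(z) = z + 324*z³ (l(z) = z + ((z*6)*(-3*√z))² = z + ((6*z)*(-3*√z))² = z + (-18*z^(3/2))² = z + 324*z³)
l(-2)*560 = (-2 + 324*(-2)³)*560 = (-2 + 324*(-8))*560 = (-2 - 2592)*560 = -2594*560 = -1452640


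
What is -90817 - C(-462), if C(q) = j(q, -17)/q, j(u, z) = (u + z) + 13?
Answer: -20978960/231 ≈ -90818.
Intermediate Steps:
j(u, z) = 13 + u + z
C(q) = (-4 + q)/q (C(q) = (13 + q - 17)/q = (-4 + q)/q)
-90817 - C(-462) = -90817 - (-4 - 462)/(-462) = -90817 - (-1)*(-466)/462 = -90817 - 1*233/231 = -90817 - 233/231 = -20978960/231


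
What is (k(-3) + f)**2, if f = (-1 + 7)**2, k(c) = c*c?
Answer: 2025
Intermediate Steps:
k(c) = c**2
f = 36 (f = 6**2 = 36)
(k(-3) + f)**2 = ((-3)**2 + 36)**2 = (9 + 36)**2 = 45**2 = 2025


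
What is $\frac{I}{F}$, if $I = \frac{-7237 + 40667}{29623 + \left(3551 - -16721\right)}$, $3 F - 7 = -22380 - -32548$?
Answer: $\frac{20058}{101536325} \approx 0.00019755$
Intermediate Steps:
$F = \frac{10175}{3}$ ($F = \frac{7}{3} + \frac{-22380 - -32548}{3} = \frac{7}{3} + \frac{-22380 + 32548}{3} = \frac{7}{3} + \frac{1}{3} \cdot 10168 = \frac{7}{3} + \frac{10168}{3} = \frac{10175}{3} \approx 3391.7$)
$I = \frac{6686}{9979}$ ($I = \frac{33430}{29623 + \left(3551 + 16721\right)} = \frac{33430}{29623 + 20272} = \frac{33430}{49895} = 33430 \cdot \frac{1}{49895} = \frac{6686}{9979} \approx 0.67001$)
$\frac{I}{F} = \frac{6686}{9979 \cdot \frac{10175}{3}} = \frac{6686}{9979} \cdot \frac{3}{10175} = \frac{20058}{101536325}$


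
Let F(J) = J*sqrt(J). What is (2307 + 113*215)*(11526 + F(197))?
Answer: 306614652 + 5240594*sqrt(197) ≈ 3.8017e+8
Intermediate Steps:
F(J) = J**(3/2)
(2307 + 113*215)*(11526 + F(197)) = (2307 + 113*215)*(11526 + 197**(3/2)) = (2307 + 24295)*(11526 + 197*sqrt(197)) = 26602*(11526 + 197*sqrt(197)) = 306614652 + 5240594*sqrt(197)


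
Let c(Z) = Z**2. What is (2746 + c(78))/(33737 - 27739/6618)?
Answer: 58436940/223243727 ≈ 0.26176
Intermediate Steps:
(2746 + c(78))/(33737 - 27739/6618) = (2746 + 78**2)/(33737 - 27739/6618) = (2746 + 6084)/(33737 - 27739*1/6618) = 8830/(33737 - 27739/6618) = 8830/(223243727/6618) = 8830*(6618/223243727) = 58436940/223243727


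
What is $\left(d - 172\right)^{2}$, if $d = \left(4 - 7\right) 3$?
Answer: $32761$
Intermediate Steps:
$d = -9$ ($d = \left(-3\right) 3 = -9$)
$\left(d - 172\right)^{2} = \left(-9 - 172\right)^{2} = \left(-181\right)^{2} = 32761$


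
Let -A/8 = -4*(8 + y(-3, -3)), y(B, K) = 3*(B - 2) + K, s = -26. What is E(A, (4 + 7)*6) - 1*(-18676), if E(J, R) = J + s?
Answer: 18330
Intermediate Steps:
y(B, K) = -6 + K + 3*B (y(B, K) = 3*(-2 + B) + K = (-6 + 3*B) + K = -6 + K + 3*B)
A = -320 (A = -(-32)*(8 + (-6 - 3 + 3*(-3))) = -(-32)*(8 + (-6 - 3 - 9)) = -(-32)*(8 - 18) = -(-32)*(-10) = -8*40 = -320)
E(J, R) = -26 + J (E(J, R) = J - 26 = -26 + J)
E(A, (4 + 7)*6) - 1*(-18676) = (-26 - 320) - 1*(-18676) = -346 + 18676 = 18330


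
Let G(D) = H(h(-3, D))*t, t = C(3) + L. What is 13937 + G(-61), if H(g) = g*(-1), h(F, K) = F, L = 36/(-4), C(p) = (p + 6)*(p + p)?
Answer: 14072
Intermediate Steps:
C(p) = 2*p*(6 + p) (C(p) = (6 + p)*(2*p) = 2*p*(6 + p))
L = -9 (L = 36*(-1/4) = -9)
t = 45 (t = 2*3*(6 + 3) - 9 = 2*3*9 - 9 = 54 - 9 = 45)
H(g) = -g
G(D) = 135 (G(D) = -1*(-3)*45 = 3*45 = 135)
13937 + G(-61) = 13937 + 135 = 14072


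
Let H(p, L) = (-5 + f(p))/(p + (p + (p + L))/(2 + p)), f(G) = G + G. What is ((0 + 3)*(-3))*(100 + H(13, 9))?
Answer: -41967/46 ≈ -912.33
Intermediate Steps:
f(G) = 2*G
H(p, L) = (-5 + 2*p)/(p + (L + 2*p)/(2 + p)) (H(p, L) = (-5 + 2*p)/(p + (p + (p + L))/(2 + p)) = (-5 + 2*p)/(p + (p + (L + p))/(2 + p)) = (-5 + 2*p)/(p + (L + 2*p)/(2 + p)))
((0 + 3)*(-3))*(100 + H(13, 9)) = ((0 + 3)*(-3))*(100 + (-10 - 1*13 + 2*13²)/(9 + 13² + 4*13)) = (3*(-3))*(100 + (-10 - 13 + 2*169)/(9 + 169 + 52)) = -9*(100 + (-10 - 13 + 338)/230) = -9*(100 + (1/230)*315) = -9*(100 + 63/46) = -9*4663/46 = -41967/46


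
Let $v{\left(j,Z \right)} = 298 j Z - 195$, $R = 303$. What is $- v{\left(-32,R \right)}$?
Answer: $2889603$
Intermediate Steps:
$v{\left(j,Z \right)} = -195 + 298 Z j$ ($v{\left(j,Z \right)} = 298 Z j - 195 = -195 + 298 Z j$)
$- v{\left(-32,R \right)} = - (-195 + 298 \cdot 303 \left(-32\right)) = - (-195 - 2889408) = \left(-1\right) \left(-2889603\right) = 2889603$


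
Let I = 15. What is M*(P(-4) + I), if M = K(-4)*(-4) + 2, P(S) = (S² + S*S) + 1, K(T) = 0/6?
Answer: 96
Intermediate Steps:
K(T) = 0 (K(T) = 0*(⅙) = 0)
P(S) = 1 + 2*S² (P(S) = (S² + S²) + 1 = 2*S² + 1 = 1 + 2*S²)
M = 2 (M = 0*(-4) + 2 = 0 + 2 = 2)
M*(P(-4) + I) = 2*((1 + 2*(-4)²) + 15) = 2*((1 + 2*16) + 15) = 2*((1 + 32) + 15) = 2*(33 + 15) = 2*48 = 96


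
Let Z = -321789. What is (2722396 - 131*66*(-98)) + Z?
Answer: 3247915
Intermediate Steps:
(2722396 - 131*66*(-98)) + Z = (2722396 - 131*66*(-98)) - 321789 = (2722396 - 8646*(-98)) - 321789 = (2722396 + 847308) - 321789 = 3569704 - 321789 = 3247915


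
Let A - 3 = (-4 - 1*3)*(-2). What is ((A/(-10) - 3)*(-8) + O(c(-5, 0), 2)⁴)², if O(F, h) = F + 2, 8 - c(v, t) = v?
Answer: 64167475969/25 ≈ 2.5667e+9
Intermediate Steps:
c(v, t) = 8 - v
A = 17 (A = 3 + (-4 - 1*3)*(-2) = 3 + (-4 - 3)*(-2) = 3 - 7*(-2) = 3 + 14 = 17)
O(F, h) = 2 + F
((A/(-10) - 3)*(-8) + O(c(-5, 0), 2)⁴)² = ((17/(-10) - 3)*(-8) + (2 + (8 - 1*(-5)))⁴)² = ((17*(-⅒) - 3)*(-8) + (2 + (8 + 5))⁴)² = ((-17/10 - 3)*(-8) + (2 + 13)⁴)² = (-47/10*(-8) + 15⁴)² = (188/5 + 50625)² = (253313/5)² = 64167475969/25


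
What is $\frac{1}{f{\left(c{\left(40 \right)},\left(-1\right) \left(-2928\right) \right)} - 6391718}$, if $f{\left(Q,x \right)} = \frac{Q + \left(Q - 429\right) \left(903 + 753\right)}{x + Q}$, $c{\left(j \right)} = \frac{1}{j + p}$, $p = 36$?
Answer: $- \frac{222529}{1422396605389} \approx -1.5645 \cdot 10^{-7}$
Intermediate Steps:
$c{\left(j \right)} = \frac{1}{36 + j}$ ($c{\left(j \right)} = \frac{1}{j + 36} = \frac{1}{36 + j}$)
$f{\left(Q,x \right)} = \frac{-710424 + 1657 Q}{Q + x}$ ($f{\left(Q,x \right)} = \frac{Q + \left(-429 + Q\right) 1656}{Q + x} = \frac{Q + \left(-710424 + 1656 Q\right)}{Q + x} = \frac{-710424 + 1657 Q}{Q + x}$)
$\frac{1}{f{\left(c{\left(40 \right)},\left(-1\right) \left(-2928\right) \right)} - 6391718} = \frac{1}{\frac{-710424 + \frac{1657}{36 + 40}}{\frac{1}{36 + 40} - -2928} - 6391718} = \frac{1}{\frac{-710424 + \frac{1657}{76}}{\frac{1}{76} + 2928} - 6391718} = \frac{1}{\frac{-710424 + 1657 \cdot \frac{1}{76}}{\frac{1}{76} + 2928} - 6391718} = \frac{1}{\frac{-710424 + \frac{1657}{76}}{\frac{222529}{76}} - 6391718} = \frac{1}{\frac{76}{222529} \left(- \frac{53990567}{76}\right) - 6391718} = \frac{1}{- \frac{53990567}{222529} - 6391718} = \frac{1}{- \frac{1422396605389}{222529}} = - \frac{222529}{1422396605389}$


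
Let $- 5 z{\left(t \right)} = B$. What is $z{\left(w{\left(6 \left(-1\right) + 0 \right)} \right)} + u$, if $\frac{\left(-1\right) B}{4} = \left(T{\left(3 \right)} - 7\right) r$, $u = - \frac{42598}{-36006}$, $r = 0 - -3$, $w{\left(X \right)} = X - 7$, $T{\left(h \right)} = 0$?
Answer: $- \frac{1405757}{90015} \approx -15.617$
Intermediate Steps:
$w{\left(X \right)} = -7 + X$ ($w{\left(X \right)} = X - 7 = -7 + X$)
$r = 3$ ($r = 0 + 3 = 3$)
$u = \frac{21299}{18003}$ ($u = \left(-42598\right) \left(- \frac{1}{36006}\right) = \frac{21299}{18003} \approx 1.1831$)
$B = 84$ ($B = - 4 \left(0 - 7\right) 3 = - 4 \left(\left(-7\right) 3\right) = \left(-4\right) \left(-21\right) = 84$)
$z{\left(t \right)} = - \frac{84}{5}$ ($z{\left(t \right)} = \left(- \frac{1}{5}\right) 84 = - \frac{84}{5}$)
$z{\left(w{\left(6 \left(-1\right) + 0 \right)} \right)} + u = - \frac{84}{5} + \frac{21299}{18003} = - \frac{1405757}{90015}$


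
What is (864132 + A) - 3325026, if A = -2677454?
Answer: -5138348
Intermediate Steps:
(864132 + A) - 3325026 = (864132 - 2677454) - 3325026 = -1813322 - 3325026 = -5138348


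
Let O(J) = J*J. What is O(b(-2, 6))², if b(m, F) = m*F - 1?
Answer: 28561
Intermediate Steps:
b(m, F) = -1 + F*m (b(m, F) = F*m - 1 = -1 + F*m)
O(J) = J²
O(b(-2, 6))² = ((-1 + 6*(-2))²)² = ((-1 - 12)²)² = ((-13)²)² = 169² = 28561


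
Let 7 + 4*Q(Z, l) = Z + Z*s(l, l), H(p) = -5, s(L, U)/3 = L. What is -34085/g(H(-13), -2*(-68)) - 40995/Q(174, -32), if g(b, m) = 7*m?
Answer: -23973805/926072 ≈ -25.888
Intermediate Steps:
s(L, U) = 3*L
Q(Z, l) = -7/4 + Z/4 + 3*Z*l/4 (Q(Z, l) = -7/4 + (Z + Z*(3*l))/4 = -7/4 + (Z + 3*Z*l)/4 = -7/4 + (Z/4 + 3*Z*l/4) = -7/4 + Z/4 + 3*Z*l/4)
-34085/g(H(-13), -2*(-68)) - 40995/Q(174, -32) = -34085/(7*(-2*(-68))) - 40995/(-7/4 + (¼)*174 + (¾)*174*(-32)) = -34085/(7*136) - 40995/(-7/4 + 87/2 - 4176) = -34085/952 - 40995/(-16537/4) = -34085*1/952 - 40995*(-4/16537) = -2005/56 + 163980/16537 = -23973805/926072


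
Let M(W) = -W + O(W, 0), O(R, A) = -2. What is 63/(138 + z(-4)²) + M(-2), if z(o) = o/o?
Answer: 63/139 ≈ 0.45324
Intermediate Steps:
z(o) = 1
M(W) = -2 - W (M(W) = -W - 2 = -2 - W)
63/(138 + z(-4)²) + M(-2) = 63/(138 + 1²) + (-2 - 1*(-2)) = 63/(138 + 1) + (-2 + 2) = 63/139 + 0 = 63/139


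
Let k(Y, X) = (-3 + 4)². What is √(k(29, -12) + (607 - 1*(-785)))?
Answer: √1393 ≈ 37.323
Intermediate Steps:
k(Y, X) = 1 (k(Y, X) = 1² = 1)
√(k(29, -12) + (607 - 1*(-785))) = √(1 + (607 - 1*(-785))) = √(1 + (607 + 785)) = √(1 + 1392) = √1393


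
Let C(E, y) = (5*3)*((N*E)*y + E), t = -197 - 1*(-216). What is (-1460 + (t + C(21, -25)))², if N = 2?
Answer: 284799376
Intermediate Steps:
t = 19 (t = -197 + 216 = 19)
C(E, y) = 15*E + 30*E*y (C(E, y) = (5*3)*((2*E)*y + E) = 15*(2*E*y + E) = 15*(E + 2*E*y) = 15*E + 30*E*y)
(-1460 + (t + C(21, -25)))² = (-1460 + (19 + 15*21*(1 + 2*(-25))))² = (-1460 + (19 + 15*21*(1 - 50)))² = (-1460 + (19 + 15*21*(-49)))² = (-1460 + (19 - 15435))² = (-1460 - 15416)² = (-16876)² = 284799376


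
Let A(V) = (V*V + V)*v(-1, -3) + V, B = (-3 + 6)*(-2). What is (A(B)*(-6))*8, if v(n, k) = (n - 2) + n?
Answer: 6048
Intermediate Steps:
v(n, k) = -2 + 2*n (v(n, k) = (-2 + n) + n = -2 + 2*n)
B = -6 (B = 3*(-2) = -6)
A(V) = -4*V² - 3*V (A(V) = (V*V + V)*(-2 + 2*(-1)) + V = (V² + V)*(-2 - 2) + V = (V + V²)*(-4) + V = (-4*V - 4*V²) + V = -4*V² - 3*V)
(A(B)*(-6))*8 = (-1*(-6)*(3 + 4*(-6))*(-6))*8 = (-1*(-6)*(3 - 24)*(-6))*8 = (-1*(-6)*(-21)*(-6))*8 = -126*(-6)*8 = 756*8 = 6048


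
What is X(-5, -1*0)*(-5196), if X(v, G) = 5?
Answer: -25980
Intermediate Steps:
X(-5, -1*0)*(-5196) = 5*(-5196) = -25980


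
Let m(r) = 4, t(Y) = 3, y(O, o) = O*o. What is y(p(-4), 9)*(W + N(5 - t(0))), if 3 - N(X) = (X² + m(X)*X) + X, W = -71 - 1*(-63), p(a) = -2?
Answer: 342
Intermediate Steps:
W = -8 (W = -71 + 63 = -8)
N(X) = 3 - X² - 5*X (N(X) = 3 - ((X² + 4*X) + X) = 3 - (X² + 5*X) = 3 + (-X² - 5*X) = 3 - X² - 5*X)
y(p(-4), 9)*(W + N(5 - t(0))) = (-2*9)*(-8 + (3 - (5 - 1*3)² - 5*(5 - 1*3))) = -18*(-8 + (3 - (5 - 3)² - 5*(5 - 3))) = -18*(-8 + (3 - 1*2² - 5*2)) = -18*(-8 + (3 - 1*4 - 10)) = -18*(-8 + (3 - 4 - 10)) = -18*(-8 - 11) = -18*(-19) = 342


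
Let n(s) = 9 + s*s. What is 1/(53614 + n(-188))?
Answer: 1/88967 ≈ 1.1240e-5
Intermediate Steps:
n(s) = 9 + s²
1/(53614 + n(-188)) = 1/(53614 + (9 + (-188)²)) = 1/(53614 + (9 + 35344)) = 1/(53614 + 35353) = 1/88967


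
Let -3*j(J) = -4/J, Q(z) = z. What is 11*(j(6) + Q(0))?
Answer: 22/9 ≈ 2.4444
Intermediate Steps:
j(J) = 4/(3*J) (j(J) = -(-4)/(3*J) = 4/(3*J))
11*(j(6) + Q(0)) = 11*((4/3)/6 + 0) = 11*((4/3)*(⅙) + 0) = 11*(2/9 + 0) = 11*(2/9) = 22/9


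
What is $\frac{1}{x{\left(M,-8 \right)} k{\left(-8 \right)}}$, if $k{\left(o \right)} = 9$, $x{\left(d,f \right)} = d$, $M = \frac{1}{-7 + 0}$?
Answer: $- \frac{7}{9} \approx -0.77778$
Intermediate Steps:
$M = - \frac{1}{7}$ ($M = \frac{1}{-7} = - \frac{1}{7} \approx -0.14286$)
$\frac{1}{x{\left(M,-8 \right)} k{\left(-8 \right)}} = \frac{1}{\left(- \frac{1}{7}\right) 9} = \frac{1}{- \frac{9}{7}} = - \frac{7}{9}$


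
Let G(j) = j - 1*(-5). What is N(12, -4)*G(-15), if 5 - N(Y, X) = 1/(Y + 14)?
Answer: -645/13 ≈ -49.615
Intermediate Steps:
G(j) = 5 + j (G(j) = j + 5 = 5 + j)
N(Y, X) = 5 - 1/(14 + Y) (N(Y, X) = 5 - 1/(Y + 14) = 5 - 1/(14 + Y))
N(12, -4)*G(-15) = ((69 + 5*12)/(14 + 12))*(5 - 15) = ((69 + 60)/26)*(-10) = ((1/26)*129)*(-10) = (129/26)*(-10) = -645/13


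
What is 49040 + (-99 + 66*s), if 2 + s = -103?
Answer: 42011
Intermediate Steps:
s = -105 (s = -2 - 103 = -105)
49040 + (-99 + 66*s) = 49040 + (-99 + 66*(-105)) = 49040 + (-99 - 6930) = 49040 - 7029 = 42011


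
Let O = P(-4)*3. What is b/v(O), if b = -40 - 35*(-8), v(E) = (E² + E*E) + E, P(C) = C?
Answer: 20/23 ≈ 0.86957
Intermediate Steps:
O = -12 (O = -4*3 = -12)
v(E) = E + 2*E² (v(E) = (E² + E²) + E = 2*E² + E = E + 2*E²)
b = 240 (b = -40 + 280 = 240)
b/v(O) = 240/((-12*(1 + 2*(-12)))) = 240/((-12*(1 - 24))) = 240/((-12*(-23))) = 240/276 = 240*(1/276) = 20/23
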